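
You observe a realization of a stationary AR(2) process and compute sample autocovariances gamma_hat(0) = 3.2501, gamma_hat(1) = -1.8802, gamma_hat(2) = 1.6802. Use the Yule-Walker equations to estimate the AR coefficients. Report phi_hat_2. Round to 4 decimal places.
\hat\phi_{2} = 0.2740

The Yule-Walker equations for an AR(p) process read, in matrix form,
  Gamma_p phi = r_p,   with   (Gamma_p)_{ij} = gamma(|i - j|),
                       (r_p)_i = gamma(i),   i,j = 1..p.
Substitute the sample gammas (Toeplitz matrix and right-hand side of size 2):
  Gamma_p = [[3.2501, -1.8802], [-1.8802, 3.2501]]
  r_p     = [-1.8802, 1.6802]
Written out:
  3.2501 phi_1 - 1.8802 phi_2 = -1.8802
  -1.8802 phi_1 + 3.2501 phi_2 = 1.6802
Solve by Cramer's rule:
  det = gamma(0)^2 - gamma(1)^2 = (3.2501)^2 - (-1.8802)^2 = 10.56315001 - 3.53515204 = 7.02799797
  phi_hat_1 = [gamma(1) gamma(0) - gamma(1) gamma(2)] / det = [(-1.8802)(3.2501) - (-1.8802)(1.6802)] / 7.02799797 = -2.95172598 / 7.02799797 = -0.42
  phi_hat_2 = [gamma(0) gamma(2) - gamma(1)^2] / det = [(3.2501)(1.6802) - (-1.8802)^2] / 7.02799797 = 1.92566598 / 7.02799797 = 0.274
So phi_hat = [-0.4200, 0.2740].
Therefore phi_hat_2 = 0.2740.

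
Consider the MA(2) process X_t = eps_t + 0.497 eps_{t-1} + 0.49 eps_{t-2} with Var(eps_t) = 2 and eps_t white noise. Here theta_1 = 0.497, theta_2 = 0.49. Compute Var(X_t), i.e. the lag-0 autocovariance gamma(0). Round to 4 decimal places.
\gamma(0) = 2.9742

For an MA(q) process X_t = eps_t + sum_i theta_i eps_{t-i} with
Var(eps_t) = sigma^2, the variance is
  gamma(0) = sigma^2 * (1 + sum_i theta_i^2).
  sum_i theta_i^2 = (0.497)^2 + (0.49)^2 = 0.247009 + 0.2401 = 0.487109.
  gamma(0) = 2 * (1 + 0.487109) = 2 * 1.487109 = 2.974218, which rounds to 2.9742.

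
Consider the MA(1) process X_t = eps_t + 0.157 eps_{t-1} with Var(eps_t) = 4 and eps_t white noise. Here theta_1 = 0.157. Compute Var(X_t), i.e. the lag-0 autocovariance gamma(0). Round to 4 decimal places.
\gamma(0) = 4.0986

For an MA(q) process X_t = eps_t + sum_i theta_i eps_{t-i} with
Var(eps_t) = sigma^2, the variance is
  gamma(0) = sigma^2 * (1 + sum_i theta_i^2).
  sum_i theta_i^2 = (0.157)^2 = 0.024649.
  gamma(0) = 4 * (1 + 0.024649) = 4 * 1.024649 = 4.098596, which rounds to 4.0986.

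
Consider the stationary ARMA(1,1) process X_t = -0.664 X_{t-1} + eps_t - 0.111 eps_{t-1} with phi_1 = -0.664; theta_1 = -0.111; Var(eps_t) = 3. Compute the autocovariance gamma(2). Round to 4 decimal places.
\gamma(2) = 2.9647

Multiply the model equation by X_{t-k} and take expectations. With theta_0 = psi_0 = 1 and psi_j the MA(infinity) weights, this gives
  gamma(k) - sum_i phi_i gamma(k-i) = c_k,
  c_k = sigma^2 * sum_{j=k..q} theta_j psi_{j-k}   (c_k = 0 for k > q),
using gamma(-m) = gamma(m).
psi-weights needed (psi_j = theta_j + sum_i phi_i psi_{j-i}):
  psi_1 = theta_1 + phi_1 = -0.111 + (-0.664) = -0.775
Right-hand sides:
  c_0 = sigma^2 (1 + theta_1 psi_1) = 3 * (1 + (-0.111)(-0.775)) = 3 * 1.086025 = 3.258075
  c_1 = sigma^2 theta_1 = 3 * (-0.111) = -0.333
  c_2 = 0
Equations for k = 0 and k = 1 (AR order 1):
  gamma(0) = phi_1 gamma(1) + c_0
  gamma(1) = phi_1 gamma(0) + c_1
Substituting the second into the first: gamma(0) (1 - phi_1^2) = c_0 + phi_1 c_1, so
  gamma(0) = (c_0 + phi_1 c_1) / (1 - phi_1^2) = (3.258075 + (-0.664)(-0.333)) / (1 - (-0.664)^2) = 3.479187 / 0.559104 = 6.22279.
  gamma(1) = phi_1 gamma(0) + c_1 = (-0.664)(6.22279) + (-0.333) = -4.464933.
For k = 2 (> q): gamma(2) = phi_1 gamma(1) = (-0.664)(-4.464933) = 2.964715.
Therefore gamma(2) = 2.9647 (to 4 decimal places).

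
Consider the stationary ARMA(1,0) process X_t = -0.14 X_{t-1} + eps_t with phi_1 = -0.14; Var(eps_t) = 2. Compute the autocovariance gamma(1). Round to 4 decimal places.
\gamma(1) = -0.2856

Multiply the model equation by X_{t-k} and take expectations. With theta_0 = psi_0 = 1 and psi_j the MA(infinity) weights, this gives
  gamma(k) - sum_i phi_i gamma(k-i) = c_k,
  c_k = sigma^2 * sum_{j=k..q} theta_j psi_{j-k}   (c_k = 0 for k > q),
using gamma(-m) = gamma(m).
Pure AR (q = 0): c_0 = sigma^2 = 2, c_k = 0 for k >= 1.
Equations for k = 0 and k = 1 (AR order 1):
  gamma(0) = phi_1 gamma(1) + c_0
  gamma(1) = phi_1 gamma(0) + c_1
Substituting the second into the first: gamma(0) (1 - phi_1^2) = c_0 + phi_1 c_1, so
  gamma(0) = c_0 / (1 - phi_1^2) = 2 / (1 - (-0.14)^2) = 2 / 0.9804 = 2.039984.
  gamma(1) = phi_1 gamma(0) = (-0.14)(2.039984) = -0.285598.
Therefore gamma(1) = -0.2856 (to 4 decimal places).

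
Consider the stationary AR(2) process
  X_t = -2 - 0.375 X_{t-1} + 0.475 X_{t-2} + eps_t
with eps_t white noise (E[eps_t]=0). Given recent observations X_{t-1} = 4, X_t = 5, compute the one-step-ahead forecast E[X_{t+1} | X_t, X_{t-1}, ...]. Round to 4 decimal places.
E[X_{t+1} \mid \mathcal F_t] = -1.9750

For an AR(p) model X_t = c + sum_i phi_i X_{t-i} + eps_t, the
one-step-ahead conditional mean is
  E[X_{t+1} | X_t, ...] = c + sum_i phi_i X_{t+1-i}.
Substitute known values:
  E[X_{t+1} | ...] = -2 + (-0.375) * (5) + (0.475) * (4)
                   = -1.9750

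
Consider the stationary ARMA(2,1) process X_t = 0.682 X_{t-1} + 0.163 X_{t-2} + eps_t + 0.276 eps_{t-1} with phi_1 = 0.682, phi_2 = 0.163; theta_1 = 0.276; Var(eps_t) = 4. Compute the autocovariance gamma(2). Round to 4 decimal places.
\gamma(2) = 14.3089

Multiply the model equation by X_{t-k} and take expectations. With theta_0 = psi_0 = 1 and psi_j the MA(infinity) weights, this gives
  gamma(k) - sum_i phi_i gamma(k-i) = c_k,
  c_k = sigma^2 * sum_{j=k..q} theta_j psi_{j-k}   (c_k = 0 for k > q),
using gamma(-m) = gamma(m).
psi-weights needed (psi_j = theta_j + sum_i phi_i psi_{j-i}):
  psi_1 = theta_1 + phi_1 = 0.276 + (0.682) = 0.958
Right-hand sides:
  c_0 = sigma^2 (1 + theta_1 psi_1) = 4 * (1 + (0.276)(0.958)) = 4 * 1.264408 = 5.057632
  c_1 = sigma^2 theta_1 = 4 * (0.276) = 1.104
  c_2 = 0
Equations for k = 0, 1, 2 (AR order 2, c_2 = 0):
  (E0) gamma(0) = phi_1 gamma(1) + phi_2 gamma(2) + c_0
  (E1) gamma(1) = phi_1 gamma(0) + phi_2 gamma(1) + c_1
  (E2) gamma(2) = phi_1 gamma(1) + phi_2 gamma(0)
From (E1): gamma(1) = A gamma(0) + B with
  A = phi_1 / (1 - phi_2) = 0.682 / 0.837 = 0.814815,   B = c_1 / (1 - phi_2) = 1.104 / 0.837 = 1.318996.
Insert (E2) into (E0): gamma(0) (1 - phi_2^2) = phi_1 (1 + phi_2) gamma(1) + c_0.
  phi_1 (1 + phi_2) = (0.682)(1.163) = 0.793166,   1 - phi_2^2 = 0.973431.
Replace gamma(1) by A gamma(0) + B and collect gamma(0):
  gamma(0) [0.973431 - (0.793166)(0.814815)] = (0.793166)(1.318996) + 5.057632
  gamma(0) * 0.327148 = 6.103815
  gamma(0) = 6.103815 / 0.327148 = 18.65768.
  gamma(1) = A gamma(0) + B = (0.814815)(18.65768) + (1.318996) = 16.521551.
  gamma(2) = phi_1 gamma(1) + phi_2 gamma(0) = (0.682)(16.521551) + (0.163)(18.65768) = 14.308899.
Therefore gamma(2) = 14.3089 (to 4 decimal places).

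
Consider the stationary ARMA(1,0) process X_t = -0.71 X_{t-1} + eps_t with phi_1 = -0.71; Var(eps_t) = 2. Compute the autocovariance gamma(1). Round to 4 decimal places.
\gamma(1) = -2.8635

Multiply the model equation by X_{t-k} and take expectations. With theta_0 = psi_0 = 1 and psi_j the MA(infinity) weights, this gives
  gamma(k) - sum_i phi_i gamma(k-i) = c_k,
  c_k = sigma^2 * sum_{j=k..q} theta_j psi_{j-k}   (c_k = 0 for k > q),
using gamma(-m) = gamma(m).
Pure AR (q = 0): c_0 = sigma^2 = 2, c_k = 0 for k >= 1.
Equations for k = 0 and k = 1 (AR order 1):
  gamma(0) = phi_1 gamma(1) + c_0
  gamma(1) = phi_1 gamma(0) + c_1
Substituting the second into the first: gamma(0) (1 - phi_1^2) = c_0 + phi_1 c_1, so
  gamma(0) = c_0 / (1 - phi_1^2) = 2 / (1 - (-0.71)^2) = 2 / 0.4959 = 4.033071.
  gamma(1) = phi_1 gamma(0) = (-0.71)(4.033071) = -2.863481.
Therefore gamma(1) = -2.8635 (to 4 decimal places).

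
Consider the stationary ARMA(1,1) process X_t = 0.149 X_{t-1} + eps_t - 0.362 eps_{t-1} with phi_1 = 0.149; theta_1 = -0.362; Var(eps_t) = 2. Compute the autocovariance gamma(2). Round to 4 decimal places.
\gamma(2) = -0.0614

Multiply the model equation by X_{t-k} and take expectations. With theta_0 = psi_0 = 1 and psi_j the MA(infinity) weights, this gives
  gamma(k) - sum_i phi_i gamma(k-i) = c_k,
  c_k = sigma^2 * sum_{j=k..q} theta_j psi_{j-k}   (c_k = 0 for k > q),
using gamma(-m) = gamma(m).
psi-weights needed (psi_j = theta_j + sum_i phi_i psi_{j-i}):
  psi_1 = theta_1 + phi_1 = -0.362 + (0.149) = -0.213
Right-hand sides:
  c_0 = sigma^2 (1 + theta_1 psi_1) = 2 * (1 + (-0.362)(-0.213)) = 2 * 1.077106 = 2.154212
  c_1 = sigma^2 theta_1 = 2 * (-0.362) = -0.724
  c_2 = 0
Equations for k = 0 and k = 1 (AR order 1):
  gamma(0) = phi_1 gamma(1) + c_0
  gamma(1) = phi_1 gamma(0) + c_1
Substituting the second into the first: gamma(0) (1 - phi_1^2) = c_0 + phi_1 c_1, so
  gamma(0) = (c_0 + phi_1 c_1) / (1 - phi_1^2) = (2.154212 + (0.149)(-0.724)) / (1 - (0.149)^2) = 2.046336 / 0.977799 = 2.092798.
  gamma(1) = phi_1 gamma(0) + c_1 = (0.149)(2.092798) + (-0.724) = -0.412173.
For k = 2 (> q): gamma(2) = phi_1 gamma(1) = (0.149)(-0.412173) = -0.061414.
Therefore gamma(2) = -0.0614 (to 4 decimal places).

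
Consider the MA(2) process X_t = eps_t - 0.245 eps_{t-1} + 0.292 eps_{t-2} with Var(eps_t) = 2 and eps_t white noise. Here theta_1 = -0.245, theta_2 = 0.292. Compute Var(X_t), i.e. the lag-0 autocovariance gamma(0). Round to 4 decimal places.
\gamma(0) = 2.2906

For an MA(q) process X_t = eps_t + sum_i theta_i eps_{t-i} with
Var(eps_t) = sigma^2, the variance is
  gamma(0) = sigma^2 * (1 + sum_i theta_i^2).
  sum_i theta_i^2 = (-0.245)^2 + (0.292)^2 = 0.060025 + 0.085264 = 0.145289.
  gamma(0) = 2 * (1 + 0.145289) = 2 * 1.145289 = 2.290578, which rounds to 2.2906.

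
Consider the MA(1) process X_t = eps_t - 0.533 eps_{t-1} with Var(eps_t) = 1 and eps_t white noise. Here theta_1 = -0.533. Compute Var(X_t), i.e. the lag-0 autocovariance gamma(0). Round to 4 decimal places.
\gamma(0) = 1.2841

For an MA(q) process X_t = eps_t + sum_i theta_i eps_{t-i} with
Var(eps_t) = sigma^2, the variance is
  gamma(0) = sigma^2 * (1 + sum_i theta_i^2).
  sum_i theta_i^2 = (-0.533)^2 = 0.284089.
  gamma(0) = 1 * (1 + 0.284089) = 1 * 1.284089 = 1.284089, which rounds to 1.2841.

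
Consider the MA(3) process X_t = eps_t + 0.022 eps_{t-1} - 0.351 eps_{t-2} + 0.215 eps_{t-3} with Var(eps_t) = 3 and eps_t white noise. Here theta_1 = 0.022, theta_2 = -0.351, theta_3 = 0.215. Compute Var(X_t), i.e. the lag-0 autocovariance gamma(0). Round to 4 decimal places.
\gamma(0) = 3.5097

For an MA(q) process X_t = eps_t + sum_i theta_i eps_{t-i} with
Var(eps_t) = sigma^2, the variance is
  gamma(0) = sigma^2 * (1 + sum_i theta_i^2).
  sum_i theta_i^2 = (0.022)^2 + (-0.351)^2 + (0.215)^2 = 0.000484 + 0.123201 + 0.046225 = 0.16991.
  gamma(0) = 3 * (1 + 0.16991) = 3 * 1.16991 = 3.50973, which rounds to 3.5097.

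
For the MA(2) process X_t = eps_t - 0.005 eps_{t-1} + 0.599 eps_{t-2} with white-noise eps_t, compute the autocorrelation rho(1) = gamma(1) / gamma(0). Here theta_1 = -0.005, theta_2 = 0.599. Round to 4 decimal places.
\rho(1) = -0.0059

For an MA(q) process with theta_0 = 1, the autocovariance is
  gamma(k) = sigma^2 * sum_{i=0..q-k} theta_i * theta_{i+k},
and rho(k) = gamma(k) / gamma(0). Sigma^2 cancels.
  numerator   = (1)*(-0.005) + (-0.005)*(0.599) = -0.007995.
  denominator = (1)^2 + (-0.005)^2 + (0.599)^2 = 1.358826.
  rho(1) = -0.007995 / 1.358826 = -0.0059.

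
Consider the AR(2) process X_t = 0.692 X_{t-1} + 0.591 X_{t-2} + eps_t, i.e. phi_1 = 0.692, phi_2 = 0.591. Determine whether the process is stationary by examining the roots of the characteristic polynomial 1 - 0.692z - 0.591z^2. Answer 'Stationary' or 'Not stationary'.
\text{Not stationary}

The AR(p) characteristic polynomial is P(z) = 1 - 0.692z - 0.591z^2.
Stationarity requires all roots to lie outside the unit circle, i.e. |z| > 1 for every root.
Set 1 + (-0.692) z + (-0.591) z^2 = 0, i.e. a z^2 + b z + c = 0 with a = -0.591, b = -0.692, c = 1.
Discriminant D = b^2 - 4ac = (-0.692)^2 - 4*(-0.591)*1 = 0.478864 - (-2.364) = 2.842864.
D >= 0, so the roots are real: z = (-b +/- sqrt(D)) / (2a) = (0.692 +/- 1.686079) / (-1.182).
  z_1 = (0.692 + 1.686079) / (-1.182) = -2.0119,   |z_1| = 2.0119.
  z_2 = (0.692 - 1.686079) / (-1.182) = 0.841,   |z_2| = 0.841.
Moduli of all roots: 2.0119, 0.8410.
All moduli strictly greater than 1? No.
Verdict: Not stationary.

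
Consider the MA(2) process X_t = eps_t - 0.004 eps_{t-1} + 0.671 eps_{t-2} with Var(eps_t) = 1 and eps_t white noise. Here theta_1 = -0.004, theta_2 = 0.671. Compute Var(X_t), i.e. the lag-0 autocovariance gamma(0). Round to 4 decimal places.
\gamma(0) = 1.4503

For an MA(q) process X_t = eps_t + sum_i theta_i eps_{t-i} with
Var(eps_t) = sigma^2, the variance is
  gamma(0) = sigma^2 * (1 + sum_i theta_i^2).
  sum_i theta_i^2 = (-0.004)^2 + (0.671)^2 = 0.000016 + 0.450241 = 0.450257.
  gamma(0) = 1 * (1 + 0.450257) = 1 * 1.450257 = 1.450257, which rounds to 1.4503.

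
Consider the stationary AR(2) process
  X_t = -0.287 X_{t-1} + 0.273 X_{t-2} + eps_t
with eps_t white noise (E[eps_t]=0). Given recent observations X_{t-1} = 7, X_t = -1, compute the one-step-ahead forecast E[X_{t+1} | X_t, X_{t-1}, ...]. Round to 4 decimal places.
E[X_{t+1} \mid \mathcal F_t] = 2.1980

For an AR(p) model X_t = c + sum_i phi_i X_{t-i} + eps_t, the
one-step-ahead conditional mean is
  E[X_{t+1} | X_t, ...] = c + sum_i phi_i X_{t+1-i}.
Substitute known values:
  E[X_{t+1} | ...] = (-0.287) * (-1) + (0.273) * (7)
                   = 2.1980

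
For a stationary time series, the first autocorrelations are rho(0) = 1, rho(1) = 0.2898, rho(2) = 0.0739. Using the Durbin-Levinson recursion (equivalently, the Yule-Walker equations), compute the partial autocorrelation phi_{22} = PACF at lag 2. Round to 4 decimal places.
\phi_{22} = -0.0110

The PACF at lag k is phi_{kk}, the last component of the solution
to the Yule-Walker system G_k phi = r_k where
  (G_k)_{ij} = rho(|i - j|), (r_k)_i = rho(i), i,j = 1..k.
Equivalently, Durbin-Levinson gives phi_{kk} iteratively:
  phi_{11} = rho(1)
  phi_{kk} = [rho(k) - sum_{j=1..k-1} phi_{k-1,j} rho(k-j)]
            / [1 - sum_{j=1..k-1} phi_{k-1,j} rho(j)],
  phi_{k,j} = phi_{k-1,j} - phi_{kk} phi_{k-1,k-j},  j = 1..k-1.
Step k = 1:
  phi_11 = rho(1) = 0.2898.
Step k = 2:
  phi_22 = [rho(2) - phi_11 rho(1)] / [1 - phi_11 rho(1)] = [0.0739 - (0.2898)(0.2898)] / [1 - (0.2898)(0.2898)]
         = -0.01008404 / 0.91601596 = -0.011.
Therefore phi_{22} = -0.0110.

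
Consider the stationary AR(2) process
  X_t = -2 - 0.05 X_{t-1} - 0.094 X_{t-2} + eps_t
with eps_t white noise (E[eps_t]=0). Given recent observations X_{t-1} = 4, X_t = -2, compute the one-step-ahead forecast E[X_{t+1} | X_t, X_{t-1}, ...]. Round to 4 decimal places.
E[X_{t+1} \mid \mathcal F_t] = -2.2760

For an AR(p) model X_t = c + sum_i phi_i X_{t-i} + eps_t, the
one-step-ahead conditional mean is
  E[X_{t+1} | X_t, ...] = c + sum_i phi_i X_{t+1-i}.
Substitute known values:
  E[X_{t+1} | ...] = -2 + (-0.05) * (-2) + (-0.094) * (4)
                   = -2.2760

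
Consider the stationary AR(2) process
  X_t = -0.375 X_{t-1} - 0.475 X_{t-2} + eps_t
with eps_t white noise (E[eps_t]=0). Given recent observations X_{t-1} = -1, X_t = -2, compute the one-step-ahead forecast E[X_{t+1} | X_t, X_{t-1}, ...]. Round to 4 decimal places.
E[X_{t+1} \mid \mathcal F_t] = 1.2250

For an AR(p) model X_t = c + sum_i phi_i X_{t-i} + eps_t, the
one-step-ahead conditional mean is
  E[X_{t+1} | X_t, ...] = c + sum_i phi_i X_{t+1-i}.
Substitute known values:
  E[X_{t+1} | ...] = (-0.375) * (-2) + (-0.475) * (-1)
                   = 1.2250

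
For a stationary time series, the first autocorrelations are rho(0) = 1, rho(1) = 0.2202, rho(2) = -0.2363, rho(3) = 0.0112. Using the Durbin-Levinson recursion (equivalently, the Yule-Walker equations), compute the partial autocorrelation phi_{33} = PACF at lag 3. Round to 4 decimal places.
\phi_{33} = 0.1671

The PACF at lag k is phi_{kk}, the last component of the solution
to the Yule-Walker system G_k phi = r_k where
  (G_k)_{ij} = rho(|i - j|), (r_k)_i = rho(i), i,j = 1..k.
Equivalently, Durbin-Levinson gives phi_{kk} iteratively:
  phi_{11} = rho(1)
  phi_{kk} = [rho(k) - sum_{j=1..k-1} phi_{k-1,j} rho(k-j)]
            / [1 - sum_{j=1..k-1} phi_{k-1,j} rho(j)],
  phi_{k,j} = phi_{k-1,j} - phi_{kk} phi_{k-1,k-j},  j = 1..k-1.
Step k = 1:
  phi_11 = rho(1) = 0.2202.
Step k = 2:
  phi_22 = [rho(2) - phi_11 rho(1)] / [1 - phi_11 rho(1)] = [-0.2363 - (0.2202)(0.2202)] / [1 - (0.2202)(0.2202)]
         = -0.28478804 / 0.95151196 = -0.299301.
  Update: phi_21 = phi_11 - phi_22 phi_11 = 0.2202 - (-0.299301)(0.2202) = 0.286106.
Step k = 3:
  phi_33 = [rho(3) - phi_21 rho(2) - phi_22 rho(1)] / [1 - phi_21 rho(1) - phi_22 rho(2)]
    numerator   = 0.0112 - (0.286106)(-0.2363) - (-0.299301)(0.2202) = 0.14471282
    denominator = 1 - (0.286106)(0.2202) - (-0.299301)(-0.2363) = 0.86627475
  phi_33 = 0.14471282 / 0.86627475 = 0.1671.
Therefore phi_{33} = 0.1671.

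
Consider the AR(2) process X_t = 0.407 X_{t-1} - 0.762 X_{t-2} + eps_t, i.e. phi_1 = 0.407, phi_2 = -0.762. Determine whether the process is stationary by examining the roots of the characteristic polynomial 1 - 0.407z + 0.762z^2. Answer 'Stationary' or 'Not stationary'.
\text{Stationary}

The AR(p) characteristic polynomial is P(z) = 1 - 0.407z + 0.762z^2.
Stationarity requires all roots to lie outside the unit circle, i.e. |z| > 1 for every root.
Set 1 + (-0.407) z + (0.762) z^2 = 0, i.e. a z^2 + b z + c = 0 with a = 0.762, b = -0.407, c = 1.
Discriminant D = b^2 - 4ac = (-0.407)^2 - 4*(0.762)*1 = 0.165649 - (3.048) = -2.882351.
D < 0, so the roots are the complex-conjugate pair z = (-b +/- i sqrt(-D)) / (2a) = 0.2671 +/- 1.114i.
For a conjugate pair |z|^2 = z * conj(z) = (product of roots) = c/a = 1/(0.762) = 1.312336, so |z| = sqrt(1.312336) = 1.1456 for both roots.
Moduli of all roots: 1.1456, 1.1456.
All moduli strictly greater than 1? Yes.
Verdict: Stationary.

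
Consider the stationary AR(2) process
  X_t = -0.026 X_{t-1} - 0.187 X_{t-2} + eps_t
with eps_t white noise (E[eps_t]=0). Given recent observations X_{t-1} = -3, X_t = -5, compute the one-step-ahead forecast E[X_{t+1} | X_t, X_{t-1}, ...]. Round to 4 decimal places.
E[X_{t+1} \mid \mathcal F_t] = 0.6910

For an AR(p) model X_t = c + sum_i phi_i X_{t-i} + eps_t, the
one-step-ahead conditional mean is
  E[X_{t+1} | X_t, ...] = c + sum_i phi_i X_{t+1-i}.
Substitute known values:
  E[X_{t+1} | ...] = (-0.026) * (-5) + (-0.187) * (-3)
                   = 0.6910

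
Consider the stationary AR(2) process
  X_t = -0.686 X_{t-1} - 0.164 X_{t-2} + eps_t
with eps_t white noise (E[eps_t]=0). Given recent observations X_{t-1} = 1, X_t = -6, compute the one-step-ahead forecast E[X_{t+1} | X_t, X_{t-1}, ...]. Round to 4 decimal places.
E[X_{t+1} \mid \mathcal F_t] = 3.9520

For an AR(p) model X_t = c + sum_i phi_i X_{t-i} + eps_t, the
one-step-ahead conditional mean is
  E[X_{t+1} | X_t, ...] = c + sum_i phi_i X_{t+1-i}.
Substitute known values:
  E[X_{t+1} | ...] = (-0.686) * (-6) + (-0.164) * (1)
                   = 3.9520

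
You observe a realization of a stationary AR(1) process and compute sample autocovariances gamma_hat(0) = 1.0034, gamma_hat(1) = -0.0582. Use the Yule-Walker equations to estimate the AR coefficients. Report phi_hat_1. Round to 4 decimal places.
\hat\phi_{1} = -0.0580

The Yule-Walker equations for an AR(p) process read, in matrix form,
  Gamma_p phi = r_p,   with   (Gamma_p)_{ij} = gamma(|i - j|),
                       (r_p)_i = gamma(i),   i,j = 1..p.
Substitute the sample gammas (Toeplitz matrix and right-hand side of size 1):
  Gamma_p = [[1.0034]]
  r_p     = [-0.0582]
With p = 1 this is the single equation gamma(0) phi_1 = gamma(1):
  phi_hat_1 = gamma(1) / gamma(0) = -0.0582 / 1.0034 = -0.0580.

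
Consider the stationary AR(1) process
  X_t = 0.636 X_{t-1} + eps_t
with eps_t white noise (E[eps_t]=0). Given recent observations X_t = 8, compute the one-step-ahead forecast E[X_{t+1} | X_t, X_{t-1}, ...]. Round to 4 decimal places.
E[X_{t+1} \mid \mathcal F_t] = 5.0880

For an AR(p) model X_t = c + sum_i phi_i X_{t-i} + eps_t, the
one-step-ahead conditional mean is
  E[X_{t+1} | X_t, ...] = c + sum_i phi_i X_{t+1-i}.
Substitute known values:
  E[X_{t+1} | ...] = (0.636) * (8)
                   = 5.0880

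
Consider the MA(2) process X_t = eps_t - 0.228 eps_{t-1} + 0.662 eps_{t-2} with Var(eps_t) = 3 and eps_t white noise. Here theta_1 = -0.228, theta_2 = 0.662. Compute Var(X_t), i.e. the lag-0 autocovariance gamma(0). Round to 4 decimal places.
\gamma(0) = 4.4707

For an MA(q) process X_t = eps_t + sum_i theta_i eps_{t-i} with
Var(eps_t) = sigma^2, the variance is
  gamma(0) = sigma^2 * (1 + sum_i theta_i^2).
  sum_i theta_i^2 = (-0.228)^2 + (0.662)^2 = 0.051984 + 0.438244 = 0.490228.
  gamma(0) = 3 * (1 + 0.490228) = 3 * 1.490228 = 4.470684, which rounds to 4.4707.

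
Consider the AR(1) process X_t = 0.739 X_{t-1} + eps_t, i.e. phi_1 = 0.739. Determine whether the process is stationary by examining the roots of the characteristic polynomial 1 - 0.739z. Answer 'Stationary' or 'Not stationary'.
\text{Stationary}

The AR(p) characteristic polynomial is P(z) = 1 - 0.739z.
Stationarity requires all roots to lie outside the unit circle, i.e. |z| > 1 for every root.
This is linear in z: 1 + (-0.739) z = 0  =>  z = -1/(-0.739) = 1.35318,  |z| = 1.35318.
Moduli of all roots: 1.3532.
All moduli strictly greater than 1? Yes.
Verdict: Stationary.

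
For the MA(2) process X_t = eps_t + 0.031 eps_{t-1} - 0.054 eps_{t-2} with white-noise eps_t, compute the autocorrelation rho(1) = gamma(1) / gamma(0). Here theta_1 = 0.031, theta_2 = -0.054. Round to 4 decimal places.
\rho(1) = 0.0292

For an MA(q) process with theta_0 = 1, the autocovariance is
  gamma(k) = sigma^2 * sum_{i=0..q-k} theta_i * theta_{i+k},
and rho(k) = gamma(k) / gamma(0). Sigma^2 cancels.
  numerator   = (1)*(0.031) + (0.031)*(-0.054) = 0.029326.
  denominator = (1)^2 + (0.031)^2 + (-0.054)^2 = 1.003877.
  rho(1) = 0.029326 / 1.003877 = 0.0292.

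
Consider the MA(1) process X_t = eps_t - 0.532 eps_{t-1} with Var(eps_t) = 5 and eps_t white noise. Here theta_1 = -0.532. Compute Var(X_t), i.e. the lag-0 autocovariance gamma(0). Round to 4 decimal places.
\gamma(0) = 6.4151

For an MA(q) process X_t = eps_t + sum_i theta_i eps_{t-i} with
Var(eps_t) = sigma^2, the variance is
  gamma(0) = sigma^2 * (1 + sum_i theta_i^2).
  sum_i theta_i^2 = (-0.532)^2 = 0.283024.
  gamma(0) = 5 * (1 + 0.283024) = 5 * 1.283024 = 6.41512, which rounds to 6.4151.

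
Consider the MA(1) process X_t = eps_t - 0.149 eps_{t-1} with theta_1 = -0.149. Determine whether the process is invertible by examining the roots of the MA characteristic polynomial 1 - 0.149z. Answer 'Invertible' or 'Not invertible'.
\text{Invertible}

The MA(q) characteristic polynomial is P(z) = 1 - 0.149z.
Invertibility requires all roots to lie outside the unit circle, i.e. |z| > 1 for every root.
This is linear in z: 1 + (-0.149) z = 0  =>  z = -1/(-0.149) = 6.711409,  |z| = 6.711409.
Moduli of all roots: 6.7114.
All moduli strictly greater than 1? Yes.
Verdict: Invertible.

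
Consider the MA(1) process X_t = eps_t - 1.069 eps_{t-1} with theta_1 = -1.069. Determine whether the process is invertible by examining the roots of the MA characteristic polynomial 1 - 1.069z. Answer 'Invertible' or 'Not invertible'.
\text{Not invertible}

The MA(q) characteristic polynomial is P(z) = 1 - 1.069z.
Invertibility requires all roots to lie outside the unit circle, i.e. |z| > 1 for every root.
This is linear in z: 1 + (-1.069) z = 0  =>  z = -1/(-1.069) = 0.935454,  |z| = 0.935454.
Moduli of all roots: 0.9355.
All moduli strictly greater than 1? No.
Verdict: Not invertible.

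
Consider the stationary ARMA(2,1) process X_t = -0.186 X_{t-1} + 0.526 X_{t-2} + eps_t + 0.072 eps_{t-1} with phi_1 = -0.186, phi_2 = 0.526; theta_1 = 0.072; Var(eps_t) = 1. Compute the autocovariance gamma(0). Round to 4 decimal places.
\gamma(0) = 1.5503

Multiply the model equation by X_{t-k} and take expectations. With theta_0 = psi_0 = 1 and psi_j the MA(infinity) weights, this gives
  gamma(k) - sum_i phi_i gamma(k-i) = c_k,
  c_k = sigma^2 * sum_{j=k..q} theta_j psi_{j-k}   (c_k = 0 for k > q),
using gamma(-m) = gamma(m).
psi-weights needed (psi_j = theta_j + sum_i phi_i psi_{j-i}):
  psi_1 = theta_1 + phi_1 = 0.072 + (-0.186) = -0.114
Right-hand sides:
  c_0 = sigma^2 (1 + theta_1 psi_1) = 1 * (1 + (0.072)(-0.114)) = 1 * 0.991792 = 0.991792
  c_1 = sigma^2 theta_1 = 1 * (0.072) = 0.072
  c_2 = 0
Equations for k = 0, 1, 2 (AR order 2, c_2 = 0):
  (E0) gamma(0) = phi_1 gamma(1) + phi_2 gamma(2) + c_0
  (E1) gamma(1) = phi_1 gamma(0) + phi_2 gamma(1) + c_1
  (E2) gamma(2) = phi_1 gamma(1) + phi_2 gamma(0)
From (E1): gamma(1) = A gamma(0) + B with
  A = phi_1 / (1 - phi_2) = -0.186 / 0.474 = -0.392405,   B = c_1 / (1 - phi_2) = 0.072 / 0.474 = 0.151899.
Insert (E2) into (E0): gamma(0) (1 - phi_2^2) = phi_1 (1 + phi_2) gamma(1) + c_0.
  phi_1 (1 + phi_2) = (-0.186)(1.526) = -0.283836,   1 - phi_2^2 = 0.723324.
Replace gamma(1) by A gamma(0) + B and collect gamma(0):
  gamma(0) [0.723324 - (-0.283836)(-0.392405)] = (-0.283836)(0.151899) + 0.991792
  gamma(0) * 0.611945 = 0.948678
  gamma(0) = 0.948678 / 0.611945 = 1.550265.
Therefore gamma(0) = 1.5503 (to 4 decimal places).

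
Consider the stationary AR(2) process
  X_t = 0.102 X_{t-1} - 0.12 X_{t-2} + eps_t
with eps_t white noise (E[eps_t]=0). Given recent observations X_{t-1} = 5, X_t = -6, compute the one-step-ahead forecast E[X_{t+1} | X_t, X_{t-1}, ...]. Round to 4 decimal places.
E[X_{t+1} \mid \mathcal F_t] = -1.2120

For an AR(p) model X_t = c + sum_i phi_i X_{t-i} + eps_t, the
one-step-ahead conditional mean is
  E[X_{t+1} | X_t, ...] = c + sum_i phi_i X_{t+1-i}.
Substitute known values:
  E[X_{t+1} | ...] = (0.102) * (-6) + (-0.12) * (5)
                   = -1.2120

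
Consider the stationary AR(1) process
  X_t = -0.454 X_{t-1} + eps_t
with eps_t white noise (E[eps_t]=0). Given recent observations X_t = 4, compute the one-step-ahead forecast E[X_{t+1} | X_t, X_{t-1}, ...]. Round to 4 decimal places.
E[X_{t+1} \mid \mathcal F_t] = -1.8160

For an AR(p) model X_t = c + sum_i phi_i X_{t-i} + eps_t, the
one-step-ahead conditional mean is
  E[X_{t+1} | X_t, ...] = c + sum_i phi_i X_{t+1-i}.
Substitute known values:
  E[X_{t+1} | ...] = (-0.454) * (4)
                   = -1.8160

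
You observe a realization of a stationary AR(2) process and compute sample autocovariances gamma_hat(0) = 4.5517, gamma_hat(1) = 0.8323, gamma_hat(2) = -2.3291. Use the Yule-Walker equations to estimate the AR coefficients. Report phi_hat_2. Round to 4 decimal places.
\hat\phi_{2} = -0.5640

The Yule-Walker equations for an AR(p) process read, in matrix form,
  Gamma_p phi = r_p,   with   (Gamma_p)_{ij} = gamma(|i - j|),
                       (r_p)_i = gamma(i),   i,j = 1..p.
Substitute the sample gammas (Toeplitz matrix and right-hand side of size 2):
  Gamma_p = [[4.5517, 0.8323], [0.8323, 4.5517]]
  r_p     = [0.8323, -2.3291]
Written out:
  4.5517 phi_1 + 0.8323 phi_2 = 0.8323
  0.8323 phi_1 + 4.5517 phi_2 = -2.3291
Solve by Cramer's rule:
  det = gamma(0)^2 - gamma(1)^2 = (4.5517)^2 - (0.8323)^2 = 20.71797289 - 0.69272329 = 20.0252496
  phi_hat_1 = [gamma(1) gamma(0) - gamma(1) gamma(2)] / det = [(0.8323)(4.5517) - (0.8323)(-2.3291)] / 20.0252496 = 5.72688984 / 20.0252496 = 0.286
  phi_hat_2 = [gamma(0) gamma(2) - gamma(1)^2] / det = [(4.5517)(-2.3291) - (0.8323)^2] / 20.0252496 = -11.29408776 / 20.0252496 = -0.564
So phi_hat = [0.2860, -0.5640].
Therefore phi_hat_2 = -0.5640.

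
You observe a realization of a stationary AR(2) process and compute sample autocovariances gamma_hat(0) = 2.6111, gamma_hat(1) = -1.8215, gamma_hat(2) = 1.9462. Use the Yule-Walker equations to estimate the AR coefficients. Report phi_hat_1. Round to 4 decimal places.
\hat\phi_{1} = -0.3460

The Yule-Walker equations for an AR(p) process read, in matrix form,
  Gamma_p phi = r_p,   with   (Gamma_p)_{ij} = gamma(|i - j|),
                       (r_p)_i = gamma(i),   i,j = 1..p.
Substitute the sample gammas (Toeplitz matrix and right-hand side of size 2):
  Gamma_p = [[2.6111, -1.8215], [-1.8215, 2.6111]]
  r_p     = [-1.8215, 1.9462]
Written out:
  2.6111 phi_1 - 1.8215 phi_2 = -1.8215
  -1.8215 phi_1 + 2.6111 phi_2 = 1.9462
Solve by Cramer's rule:
  det = gamma(0)^2 - gamma(1)^2 = (2.6111)^2 - (-1.8215)^2 = 6.81784321 - 3.31786225 = 3.49998096
  phi_hat_1 = [gamma(1) gamma(0) - gamma(1) gamma(2)] / det = [(-1.8215)(2.6111) - (-1.8215)(1.9462)] / 3.49998096 = -1.21111535 / 3.49998096 = -0.346
  phi_hat_2 = [gamma(0) gamma(2) - gamma(1)^2] / det = [(2.6111)(1.9462) - (-1.8215)^2] / 3.49998096 = 1.76386057 / 3.49998096 = 0.504
So phi_hat = [-0.3460, 0.5040].
Therefore phi_hat_1 = -0.3460.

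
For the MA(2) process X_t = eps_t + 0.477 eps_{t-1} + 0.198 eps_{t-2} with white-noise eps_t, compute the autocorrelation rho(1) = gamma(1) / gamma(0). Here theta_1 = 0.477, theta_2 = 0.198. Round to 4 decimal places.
\rho(1) = 0.4511

For an MA(q) process with theta_0 = 1, the autocovariance is
  gamma(k) = sigma^2 * sum_{i=0..q-k} theta_i * theta_{i+k},
and rho(k) = gamma(k) / gamma(0). Sigma^2 cancels.
  numerator   = (1)*(0.477) + (0.477)*(0.198) = 0.571446.
  denominator = (1)^2 + (0.477)^2 + (0.198)^2 = 1.266733.
  rho(1) = 0.571446 / 1.266733 = 0.4511.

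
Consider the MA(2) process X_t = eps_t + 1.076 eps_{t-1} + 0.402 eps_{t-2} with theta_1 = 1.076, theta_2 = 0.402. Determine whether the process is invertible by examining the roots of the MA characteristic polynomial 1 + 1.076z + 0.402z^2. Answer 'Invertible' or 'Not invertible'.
\text{Invertible}

The MA(q) characteristic polynomial is P(z) = 1 + 1.076z + 0.402z^2.
Invertibility requires all roots to lie outside the unit circle, i.e. |z| > 1 for every root.
Set 1 + (1.076) z + (0.402) z^2 = 0, i.e. a z^2 + b z + c = 0 with a = 0.402, b = 1.076, c = 1.
Discriminant D = b^2 - 4ac = (1.076)^2 - 4*(0.402)*1 = 1.157776 - (1.608) = -0.450224.
D < 0, so the roots are the complex-conjugate pair z = (-b +/- i sqrt(-D)) / (2a) = -1.3383 +/- 0.8346i.
For a conjugate pair |z|^2 = z * conj(z) = (product of roots) = c/a = 1/(0.402) = 2.487562, so |z| = sqrt(2.487562) = 1.5772 for both roots.
Moduli of all roots: 1.5772, 1.5772.
All moduli strictly greater than 1? Yes.
Verdict: Invertible.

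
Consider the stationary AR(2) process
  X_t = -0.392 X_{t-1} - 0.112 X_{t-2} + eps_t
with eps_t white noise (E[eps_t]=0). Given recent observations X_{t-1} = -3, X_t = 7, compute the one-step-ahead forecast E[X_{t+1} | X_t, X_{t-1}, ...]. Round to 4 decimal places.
E[X_{t+1} \mid \mathcal F_t] = -2.4080

For an AR(p) model X_t = c + sum_i phi_i X_{t-i} + eps_t, the
one-step-ahead conditional mean is
  E[X_{t+1} | X_t, ...] = c + sum_i phi_i X_{t+1-i}.
Substitute known values:
  E[X_{t+1} | ...] = (-0.392) * (7) + (-0.112) * (-3)
                   = -2.4080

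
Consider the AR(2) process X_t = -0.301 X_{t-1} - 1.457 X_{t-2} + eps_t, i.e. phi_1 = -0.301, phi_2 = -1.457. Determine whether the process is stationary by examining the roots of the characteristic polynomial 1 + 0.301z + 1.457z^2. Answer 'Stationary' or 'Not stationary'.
\text{Not stationary}

The AR(p) characteristic polynomial is P(z) = 1 + 0.301z + 1.457z^2.
Stationarity requires all roots to lie outside the unit circle, i.e. |z| > 1 for every root.
Set 1 + (0.301) z + (1.457) z^2 = 0, i.e. a z^2 + b z + c = 0 with a = 1.457, b = 0.301, c = 1.
Discriminant D = b^2 - 4ac = (0.301)^2 - 4*(1.457)*1 = 0.090601 - (5.828) = -5.737399.
D < 0, so the roots are the complex-conjugate pair z = (-b +/- i sqrt(-D)) / (2a) = -0.1033 +/- 0.822i.
For a conjugate pair |z|^2 = z * conj(z) = (product of roots) = c/a = 1/(1.457) = 0.686342, so |z| = sqrt(0.686342) = 0.8285 for both roots.
Moduli of all roots: 0.8285, 0.8285.
All moduli strictly greater than 1? No.
Verdict: Not stationary.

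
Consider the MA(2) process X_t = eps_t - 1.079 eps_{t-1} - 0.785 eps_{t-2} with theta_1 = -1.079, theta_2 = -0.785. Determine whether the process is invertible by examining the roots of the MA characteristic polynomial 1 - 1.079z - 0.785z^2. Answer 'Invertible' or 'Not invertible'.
\text{Not invertible}

The MA(q) characteristic polynomial is P(z) = 1 - 1.079z - 0.785z^2.
Invertibility requires all roots to lie outside the unit circle, i.e. |z| > 1 for every root.
Set 1 + (-1.079) z + (-0.785) z^2 = 0, i.e. a z^2 + b z + c = 0 with a = -0.785, b = -1.079, c = 1.
Discriminant D = b^2 - 4ac = (-1.079)^2 - 4*(-0.785)*1 = 1.164241 - (-3.14) = 4.304241.
D >= 0, so the roots are real: z = (-b +/- sqrt(D)) / (2a) = (1.079 +/- 2.074666) / (-1.57).
  z_1 = (1.079 + 2.074666) / (-1.57) = -2.0087,   |z_1| = 2.0087.
  z_2 = (1.079 - 2.074666) / (-1.57) = 0.6342,   |z_2| = 0.6342.
Moduli of all roots: 2.0087, 0.6342.
All moduli strictly greater than 1? No.
Verdict: Not invertible.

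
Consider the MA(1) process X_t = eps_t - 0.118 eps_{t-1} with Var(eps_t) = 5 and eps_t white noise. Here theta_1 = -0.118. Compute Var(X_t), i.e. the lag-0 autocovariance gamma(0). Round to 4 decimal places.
\gamma(0) = 5.0696

For an MA(q) process X_t = eps_t + sum_i theta_i eps_{t-i} with
Var(eps_t) = sigma^2, the variance is
  gamma(0) = sigma^2 * (1 + sum_i theta_i^2).
  sum_i theta_i^2 = (-0.118)^2 = 0.013924.
  gamma(0) = 5 * (1 + 0.013924) = 5 * 1.013924 = 5.06962, which rounds to 5.0696.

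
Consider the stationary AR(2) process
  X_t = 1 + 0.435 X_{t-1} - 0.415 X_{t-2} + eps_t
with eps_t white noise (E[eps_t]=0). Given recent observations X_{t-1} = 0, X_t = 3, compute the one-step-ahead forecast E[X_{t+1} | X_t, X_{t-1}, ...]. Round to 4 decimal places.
E[X_{t+1} \mid \mathcal F_t] = 2.3050

For an AR(p) model X_t = c + sum_i phi_i X_{t-i} + eps_t, the
one-step-ahead conditional mean is
  E[X_{t+1} | X_t, ...] = c + sum_i phi_i X_{t+1-i}.
Substitute known values:
  E[X_{t+1} | ...] = 1 + (0.435) * (3) + (-0.415) * (0)
                   = 2.3050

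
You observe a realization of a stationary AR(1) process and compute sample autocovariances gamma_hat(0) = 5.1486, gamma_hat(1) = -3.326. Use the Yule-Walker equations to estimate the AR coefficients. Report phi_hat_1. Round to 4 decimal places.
\hat\phi_{1} = -0.6460

The Yule-Walker equations for an AR(p) process read, in matrix form,
  Gamma_p phi = r_p,   with   (Gamma_p)_{ij} = gamma(|i - j|),
                       (r_p)_i = gamma(i),   i,j = 1..p.
Substitute the sample gammas (Toeplitz matrix and right-hand side of size 1):
  Gamma_p = [[5.1486]]
  r_p     = [-3.326]
With p = 1 this is the single equation gamma(0) phi_1 = gamma(1):
  phi_hat_1 = gamma(1) / gamma(0) = -3.326 / 5.1486 = -0.6460.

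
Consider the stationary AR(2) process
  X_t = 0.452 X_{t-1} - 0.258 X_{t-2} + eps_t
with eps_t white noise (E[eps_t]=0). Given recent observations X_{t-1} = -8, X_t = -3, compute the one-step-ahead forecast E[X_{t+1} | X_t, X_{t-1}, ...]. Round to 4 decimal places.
E[X_{t+1} \mid \mathcal F_t] = 0.7080

For an AR(p) model X_t = c + sum_i phi_i X_{t-i} + eps_t, the
one-step-ahead conditional mean is
  E[X_{t+1} | X_t, ...] = c + sum_i phi_i X_{t+1-i}.
Substitute known values:
  E[X_{t+1} | ...] = (0.452) * (-3) + (-0.258) * (-8)
                   = 0.7080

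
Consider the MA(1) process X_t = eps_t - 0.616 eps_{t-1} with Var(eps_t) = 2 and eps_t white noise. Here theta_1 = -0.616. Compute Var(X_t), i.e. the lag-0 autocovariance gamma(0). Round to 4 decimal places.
\gamma(0) = 2.7589

For an MA(q) process X_t = eps_t + sum_i theta_i eps_{t-i} with
Var(eps_t) = sigma^2, the variance is
  gamma(0) = sigma^2 * (1 + sum_i theta_i^2).
  sum_i theta_i^2 = (-0.616)^2 = 0.379456.
  gamma(0) = 2 * (1 + 0.379456) = 2 * 1.379456 = 2.758912, which rounds to 2.7589.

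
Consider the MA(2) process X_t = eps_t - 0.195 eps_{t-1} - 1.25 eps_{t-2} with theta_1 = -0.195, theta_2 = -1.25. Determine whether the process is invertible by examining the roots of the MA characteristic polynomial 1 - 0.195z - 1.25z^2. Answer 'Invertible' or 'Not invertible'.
\text{Not invertible}

The MA(q) characteristic polynomial is P(z) = 1 - 0.195z - 1.25z^2.
Invertibility requires all roots to lie outside the unit circle, i.e. |z| > 1 for every root.
Set 1 + (-0.195) z + (-1.25) z^2 = 0, i.e. a z^2 + b z + c = 0 with a = -1.25, b = -0.195, c = 1.
Discriminant D = b^2 - 4ac = (-0.195)^2 - 4*(-1.25)*1 = 0.038025 - (-5) = 5.038025.
D >= 0, so the roots are real: z = (-b +/- sqrt(D)) / (2a) = (0.195 +/- 2.244555) / (-2.5).
  z_1 = (0.195 + 2.244555) / (-2.5) = -0.9758,   |z_1| = 0.9758.
  z_2 = (0.195 - 2.244555) / (-2.5) = 0.8198,   |z_2| = 0.8198.
Moduli of all roots: 0.9758, 0.8198.
All moduli strictly greater than 1? No.
Verdict: Not invertible.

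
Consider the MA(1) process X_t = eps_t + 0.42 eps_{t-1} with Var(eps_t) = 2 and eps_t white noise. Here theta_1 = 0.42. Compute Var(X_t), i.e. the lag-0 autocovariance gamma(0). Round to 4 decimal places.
\gamma(0) = 2.3528

For an MA(q) process X_t = eps_t + sum_i theta_i eps_{t-i} with
Var(eps_t) = sigma^2, the variance is
  gamma(0) = sigma^2 * (1 + sum_i theta_i^2).
  sum_i theta_i^2 = (0.42)^2 = 0.1764.
  gamma(0) = 2 * (1 + 0.1764) = 2 * 1.1764 = 2.3528.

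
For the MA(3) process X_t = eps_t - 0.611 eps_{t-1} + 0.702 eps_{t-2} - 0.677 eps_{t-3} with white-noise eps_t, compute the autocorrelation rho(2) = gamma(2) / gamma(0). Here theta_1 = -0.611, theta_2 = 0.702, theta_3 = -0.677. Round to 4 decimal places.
\rho(2) = 0.4800

For an MA(q) process with theta_0 = 1, the autocovariance is
  gamma(k) = sigma^2 * sum_{i=0..q-k} theta_i * theta_{i+k},
and rho(k) = gamma(k) / gamma(0). Sigma^2 cancels.
  numerator   = (1)*(0.702) + (-0.611)*(-0.677) = 1.115647.
  denominator = (1)^2 + (-0.611)^2 + (0.702)^2 + (-0.677)^2 = 2.324454.
  rho(2) = 1.115647 / 2.324454 = 0.4800.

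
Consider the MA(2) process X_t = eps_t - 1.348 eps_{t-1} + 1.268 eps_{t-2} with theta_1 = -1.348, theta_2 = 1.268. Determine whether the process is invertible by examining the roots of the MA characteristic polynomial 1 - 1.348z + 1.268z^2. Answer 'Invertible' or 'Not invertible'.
\text{Not invertible}

The MA(q) characteristic polynomial is P(z) = 1 - 1.348z + 1.268z^2.
Invertibility requires all roots to lie outside the unit circle, i.e. |z| > 1 for every root.
Set 1 + (-1.348) z + (1.268) z^2 = 0, i.e. a z^2 + b z + c = 0 with a = 1.268, b = -1.348, c = 1.
Discriminant D = b^2 - 4ac = (-1.348)^2 - 4*(1.268)*1 = 1.817104 - (5.072) = -3.254896.
D < 0, so the roots are the complex-conjugate pair z = (-b +/- i sqrt(-D)) / (2a) = 0.5315 +/- 0.7114i.
For a conjugate pair |z|^2 = z * conj(z) = (product of roots) = c/a = 1/(1.268) = 0.788644, so |z| = sqrt(0.788644) = 0.8881 for both roots.
Moduli of all roots: 0.8881, 0.8881.
All moduli strictly greater than 1? No.
Verdict: Not invertible.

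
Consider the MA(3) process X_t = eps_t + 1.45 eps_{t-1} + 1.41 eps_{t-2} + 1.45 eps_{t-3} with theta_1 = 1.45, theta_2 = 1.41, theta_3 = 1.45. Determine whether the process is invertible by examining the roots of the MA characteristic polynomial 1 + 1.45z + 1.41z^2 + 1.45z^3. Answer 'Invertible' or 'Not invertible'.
\text{Not invertible}

The MA(q) characteristic polynomial is P(z) = 1 + 1.45z + 1.41z^2 + 1.45z^3.
Invertibility requires all roots to lie outside the unit circle, i.e. |z| > 1 for every root.
Degree 3: look for a simple real root z0 first, then factor out (1 - z/z0) and solve the remaining quadratic.
Testing z0 = -0.8: P(-0.8) = 1 + (1.45)(-0.8) + (1.41)(-0.8)^2 + (1.45)(-0.8)^3
  = 1 + (-1.16) + (0.9024) + (-0.7424) = 0.  So z_0 = -0.8 is a root, |z_0| = 0.8.
Divide out the factor (1 + 1.25 z) = (1 - z/z0) (since 1/z0 = -1.25):
  P(z) = (1 + 1.25 z)(1 + (0.2) z + (1.16) z^2)
  [check: z-coef 0.2 - (-1.25) = 1.45; z^2-coef 1.16 - (-1.25)(0.2) = 1.41; z^3-coef -(-1.25)(1.16) = 1.45.]
Remaining roots from the quadratic factor 1 + (0.2) z + (1.16) z^2:
  Set 1 + (0.2) z + (1.16) z^2 = 0, i.e. a z^2 + b z + c = 0 with a = 1.16, b = 0.2, c = 1.
  Discriminant D = b^2 - 4ac = (0.2)^2 - 4*(1.16)*1 = 0.04 - (4.64) = -4.6.
  D < 0, so the roots are the complex-conjugate pair z = (-b +/- i sqrt(-D)) / (2a) = -0.0862 +/- 0.9245i.
  For a conjugate pair |z|^2 = z * conj(z) = (product of roots) = c/a = 1/(1.16) = 0.862069, so |z| = sqrt(0.862069) = 0.9285 for both roots.
Moduli of all roots: 0.8000, 0.9285, 0.9285.
All moduli strictly greater than 1? No.
Verdict: Not invertible.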